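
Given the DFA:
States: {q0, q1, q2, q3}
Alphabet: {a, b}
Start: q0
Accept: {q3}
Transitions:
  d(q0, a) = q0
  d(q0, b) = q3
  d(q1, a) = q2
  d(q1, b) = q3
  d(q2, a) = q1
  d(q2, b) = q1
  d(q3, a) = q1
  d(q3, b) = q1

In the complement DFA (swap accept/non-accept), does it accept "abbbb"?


Trace: q0 -> q0 -> q3 -> q1 -> q3 -> q1
Final: q1
Original accept: {q3}
Complement: q1 is not in original accept

Yes, complement accepts (original rejects)


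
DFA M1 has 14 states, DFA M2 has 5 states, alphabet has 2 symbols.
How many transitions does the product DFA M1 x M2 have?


Product DFA has 14 * 5 = 70 states.
Each has 2 transitions: 70 * 2 = 140

140


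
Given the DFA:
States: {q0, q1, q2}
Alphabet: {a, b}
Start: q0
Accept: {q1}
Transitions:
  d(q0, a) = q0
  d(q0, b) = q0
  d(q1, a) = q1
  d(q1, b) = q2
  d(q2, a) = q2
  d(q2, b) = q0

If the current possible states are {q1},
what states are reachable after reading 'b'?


Apply transition on 'b' from each current state:
  d(q1, b) = q2

{q2}


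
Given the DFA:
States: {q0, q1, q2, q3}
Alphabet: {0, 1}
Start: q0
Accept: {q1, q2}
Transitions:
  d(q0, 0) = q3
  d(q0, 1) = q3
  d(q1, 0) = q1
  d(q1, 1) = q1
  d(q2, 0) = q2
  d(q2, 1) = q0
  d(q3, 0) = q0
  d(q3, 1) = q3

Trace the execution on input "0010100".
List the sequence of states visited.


Input: 0010100
d(q0, 0) = q3
d(q3, 0) = q0
d(q0, 1) = q3
d(q3, 0) = q0
d(q0, 1) = q3
d(q3, 0) = q0
d(q0, 0) = q3


q0 -> q3 -> q0 -> q3 -> q0 -> q3 -> q0 -> q3


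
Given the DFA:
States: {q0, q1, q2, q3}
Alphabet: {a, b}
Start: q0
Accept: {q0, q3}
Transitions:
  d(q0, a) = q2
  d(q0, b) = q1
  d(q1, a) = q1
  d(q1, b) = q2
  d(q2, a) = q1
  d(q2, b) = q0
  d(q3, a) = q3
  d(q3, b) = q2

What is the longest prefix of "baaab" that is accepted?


Run the DFA, marking each prefix where the state is accepting:
  "" -> q0 [accept]
  "b" -> q1 [reject]
  "ba" -> q1 [reject]
  "baa" -> q1 [reject]
  "baaa" -> q1 [reject]
  "baaab" -> q2 [reject]

""


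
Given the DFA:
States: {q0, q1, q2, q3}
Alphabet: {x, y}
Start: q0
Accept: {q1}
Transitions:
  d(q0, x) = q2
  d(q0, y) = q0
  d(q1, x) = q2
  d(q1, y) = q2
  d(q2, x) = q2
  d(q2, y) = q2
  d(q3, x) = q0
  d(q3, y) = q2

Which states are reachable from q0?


BFS from q0:
  layer 0: {q0}
  layer 1: {q2}

{q0, q2}


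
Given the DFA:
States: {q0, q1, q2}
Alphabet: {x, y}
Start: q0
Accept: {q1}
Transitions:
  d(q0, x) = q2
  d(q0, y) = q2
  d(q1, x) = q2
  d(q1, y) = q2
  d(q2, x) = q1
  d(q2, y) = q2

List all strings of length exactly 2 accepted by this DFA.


All strings of length 2: 4 total
Accepted: 2

"xx", "yx"


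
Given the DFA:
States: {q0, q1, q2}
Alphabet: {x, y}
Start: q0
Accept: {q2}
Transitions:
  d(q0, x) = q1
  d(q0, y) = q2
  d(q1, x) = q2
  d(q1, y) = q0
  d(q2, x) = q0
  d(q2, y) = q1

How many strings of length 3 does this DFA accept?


Enumerating all length-3 strings:
  "xxx" -> q0 [reject]
  "xxy" -> q1 [reject]
  "xyx" -> q1 [reject]
  "xyy" -> q2 [accept]
  "yxx" -> q1 [reject]
  "yxy" -> q2 [accept]
  "yyx" -> q2 [accept]
  "yyy" -> q0 [reject]

3 out of 8


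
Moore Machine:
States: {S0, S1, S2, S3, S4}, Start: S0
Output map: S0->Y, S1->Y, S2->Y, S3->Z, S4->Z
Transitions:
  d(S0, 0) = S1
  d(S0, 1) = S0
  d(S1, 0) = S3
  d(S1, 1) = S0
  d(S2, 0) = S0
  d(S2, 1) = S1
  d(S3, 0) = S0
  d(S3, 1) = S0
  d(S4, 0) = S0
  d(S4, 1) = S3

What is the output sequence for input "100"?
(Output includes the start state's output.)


Start: S0 (output Y)
  --1--> S0 (output Y)
  --0--> S1 (output Y)
  --0--> S3 (output Z)

"YYYZ"


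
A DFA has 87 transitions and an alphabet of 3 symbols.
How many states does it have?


Each state has exactly one transition per symbol.
states = transitions / |alphabet| = 87 / 3 = 29

29


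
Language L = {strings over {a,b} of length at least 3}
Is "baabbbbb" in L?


length = 8

Yes, "baabbbbb" is in L


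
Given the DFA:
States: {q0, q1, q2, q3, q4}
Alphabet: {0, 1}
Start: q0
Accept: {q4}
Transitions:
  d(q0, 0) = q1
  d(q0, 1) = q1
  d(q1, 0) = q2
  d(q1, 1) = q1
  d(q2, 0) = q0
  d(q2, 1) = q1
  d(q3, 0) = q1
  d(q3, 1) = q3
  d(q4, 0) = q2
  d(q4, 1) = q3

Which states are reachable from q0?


BFS from q0:
  layer 0: {q0}
  layer 1: {q1}
  layer 2: {q2}

{q0, q1, q2}


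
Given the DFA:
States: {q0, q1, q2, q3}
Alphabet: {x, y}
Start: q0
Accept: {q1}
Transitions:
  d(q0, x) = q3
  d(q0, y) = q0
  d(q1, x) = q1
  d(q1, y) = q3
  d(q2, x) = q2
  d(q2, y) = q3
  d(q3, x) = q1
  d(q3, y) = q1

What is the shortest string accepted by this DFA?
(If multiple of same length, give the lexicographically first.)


BFS by string length (lex-first path to each state shown):
  len 0: q0<-""
  len 1: q0<-"y", q3<-"x"
  len 2: q0<-"yy", q1<-"xx", q3<-"yx"
Found accept state at length 2.

"xx"


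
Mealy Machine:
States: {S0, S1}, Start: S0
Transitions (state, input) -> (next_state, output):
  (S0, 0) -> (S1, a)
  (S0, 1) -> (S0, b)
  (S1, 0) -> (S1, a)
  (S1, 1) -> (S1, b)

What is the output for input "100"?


Step-by-step:
  (S0, 1) -> (S0, b)
  (S0, 0) -> (S1, a)
  (S1, 0) -> (S1, a)

"baa"


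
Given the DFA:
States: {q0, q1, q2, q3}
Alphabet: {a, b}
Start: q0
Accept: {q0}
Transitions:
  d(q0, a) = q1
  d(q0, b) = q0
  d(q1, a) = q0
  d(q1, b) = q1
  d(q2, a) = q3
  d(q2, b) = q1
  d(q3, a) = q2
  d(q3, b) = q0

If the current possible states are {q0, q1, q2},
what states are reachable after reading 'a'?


Apply transition on 'a' from each current state:
  d(q0, a) = q1
  d(q1, a) = q0
  d(q2, a) = q3

{q0, q1, q3}


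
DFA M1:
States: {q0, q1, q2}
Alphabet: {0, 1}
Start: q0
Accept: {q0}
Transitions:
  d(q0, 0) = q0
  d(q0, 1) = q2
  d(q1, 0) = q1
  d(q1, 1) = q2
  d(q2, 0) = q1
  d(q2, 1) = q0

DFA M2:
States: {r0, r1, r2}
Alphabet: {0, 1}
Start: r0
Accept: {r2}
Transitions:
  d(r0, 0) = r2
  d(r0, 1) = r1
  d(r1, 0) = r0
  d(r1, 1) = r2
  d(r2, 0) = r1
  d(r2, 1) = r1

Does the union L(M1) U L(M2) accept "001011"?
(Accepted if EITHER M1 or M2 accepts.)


M1: final=q0 accepted=True
M2: final=r1 accepted=False

Yes, union accepts


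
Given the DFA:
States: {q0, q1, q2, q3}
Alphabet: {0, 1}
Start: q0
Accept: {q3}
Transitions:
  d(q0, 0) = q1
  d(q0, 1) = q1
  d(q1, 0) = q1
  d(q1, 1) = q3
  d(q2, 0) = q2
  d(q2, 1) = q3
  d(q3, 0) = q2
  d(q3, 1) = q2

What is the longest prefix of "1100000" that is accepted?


Run the DFA, marking each prefix where the state is accepting:
  "" -> q0 [reject]
  "1" -> q1 [reject]
  "11" -> q3 [accept]
  "110" -> q2 [reject]
  "1100" -> q2 [reject]
  "11000" -> q2 [reject]
  "110000" -> q2 [reject]
  "1100000" -> q2 [reject]

"11"


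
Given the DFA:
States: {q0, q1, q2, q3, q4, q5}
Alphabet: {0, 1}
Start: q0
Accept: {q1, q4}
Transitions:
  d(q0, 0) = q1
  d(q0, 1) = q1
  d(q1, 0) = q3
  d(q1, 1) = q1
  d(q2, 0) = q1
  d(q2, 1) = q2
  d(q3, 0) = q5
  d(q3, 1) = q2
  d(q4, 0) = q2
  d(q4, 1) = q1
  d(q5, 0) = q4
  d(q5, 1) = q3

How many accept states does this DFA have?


Accept states listed: {q1, q4}
Counting: q1(1) q4(2)

2


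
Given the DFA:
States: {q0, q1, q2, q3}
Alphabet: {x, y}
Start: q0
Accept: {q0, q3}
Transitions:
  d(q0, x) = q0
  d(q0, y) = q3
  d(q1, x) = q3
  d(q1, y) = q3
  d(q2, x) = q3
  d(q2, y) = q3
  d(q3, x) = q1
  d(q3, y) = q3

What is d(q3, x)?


Looking up transition d(q3, x)

q1


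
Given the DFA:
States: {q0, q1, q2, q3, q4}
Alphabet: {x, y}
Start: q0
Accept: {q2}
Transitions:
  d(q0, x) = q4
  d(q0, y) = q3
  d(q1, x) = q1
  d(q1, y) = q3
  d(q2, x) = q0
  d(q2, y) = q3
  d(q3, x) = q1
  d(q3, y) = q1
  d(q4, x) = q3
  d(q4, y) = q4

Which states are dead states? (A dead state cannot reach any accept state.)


Forward reachability from each state:
  q0 -> reaches {q0, q1, q3, q4}, no accept state (dead)
  q1 -> reaches {q1, q3}, no accept state (dead)
  q2 -> reaches accept state q2 (live)
  q3 -> reaches {q1, q3}, no accept state (dead)
  q4 -> reaches {q1, q3, q4}, no accept state (dead)

{q0, q1, q3, q4}


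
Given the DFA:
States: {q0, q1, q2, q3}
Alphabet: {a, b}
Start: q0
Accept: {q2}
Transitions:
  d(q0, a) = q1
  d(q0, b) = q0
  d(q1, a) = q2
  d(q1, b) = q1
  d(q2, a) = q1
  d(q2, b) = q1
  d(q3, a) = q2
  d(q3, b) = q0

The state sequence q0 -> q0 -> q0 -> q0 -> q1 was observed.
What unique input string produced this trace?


Trace back each transition to find the symbol:
  q0 --[b]--> q0
  q0 --[b]--> q0
  q0 --[b]--> q0
  q0 --[a]--> q1

"bbba"


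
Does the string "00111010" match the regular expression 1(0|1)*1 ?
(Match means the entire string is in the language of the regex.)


|string| = 8; first = '0'; last = '0'

No, "00111010" does not match 1(0|1)*1


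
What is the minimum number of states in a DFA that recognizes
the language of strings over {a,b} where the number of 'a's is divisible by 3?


States track (count of 'a') mod 3.
Need 3 states: one per remainder 0..2; accept = remainder 0.

3


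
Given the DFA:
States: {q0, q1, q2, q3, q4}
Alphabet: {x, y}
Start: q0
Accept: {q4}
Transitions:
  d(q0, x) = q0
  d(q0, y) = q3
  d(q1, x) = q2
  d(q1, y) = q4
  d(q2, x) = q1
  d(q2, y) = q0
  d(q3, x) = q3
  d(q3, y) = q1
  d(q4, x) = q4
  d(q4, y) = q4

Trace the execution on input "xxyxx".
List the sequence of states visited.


Input: xxyxx
d(q0, x) = q0
d(q0, x) = q0
d(q0, y) = q3
d(q3, x) = q3
d(q3, x) = q3


q0 -> q0 -> q0 -> q3 -> q3 -> q3


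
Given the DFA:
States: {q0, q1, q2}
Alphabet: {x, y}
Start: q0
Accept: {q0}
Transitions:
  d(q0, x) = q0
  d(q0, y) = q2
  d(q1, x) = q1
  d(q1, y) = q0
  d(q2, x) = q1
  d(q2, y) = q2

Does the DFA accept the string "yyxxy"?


Trace: q0 -> q2 -> q2 -> q1 -> q1 -> q0
Final state: q0
Accept states: {q0}

Yes, accepted (final state q0 is an accept state)


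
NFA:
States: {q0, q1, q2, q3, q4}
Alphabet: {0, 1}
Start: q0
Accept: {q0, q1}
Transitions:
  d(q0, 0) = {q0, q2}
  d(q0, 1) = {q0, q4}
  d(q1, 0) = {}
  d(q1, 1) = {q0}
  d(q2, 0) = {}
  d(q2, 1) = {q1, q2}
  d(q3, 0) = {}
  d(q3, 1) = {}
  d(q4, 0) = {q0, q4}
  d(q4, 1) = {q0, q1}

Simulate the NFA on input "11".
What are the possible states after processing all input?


Start: {q0}
  --1--> {q0, q4}
  --1--> {q0, q1, q4}

{q0, q1, q4}


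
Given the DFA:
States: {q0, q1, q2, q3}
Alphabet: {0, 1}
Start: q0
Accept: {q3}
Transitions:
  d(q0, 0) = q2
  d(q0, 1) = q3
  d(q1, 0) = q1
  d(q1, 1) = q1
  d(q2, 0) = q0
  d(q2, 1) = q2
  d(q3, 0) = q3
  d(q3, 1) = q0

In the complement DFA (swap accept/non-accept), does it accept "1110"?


Trace: q0 -> q3 -> q0 -> q3 -> q3
Final: q3
Original accept: {q3}
Complement: q3 is in original accept

No, complement rejects (original accepts)


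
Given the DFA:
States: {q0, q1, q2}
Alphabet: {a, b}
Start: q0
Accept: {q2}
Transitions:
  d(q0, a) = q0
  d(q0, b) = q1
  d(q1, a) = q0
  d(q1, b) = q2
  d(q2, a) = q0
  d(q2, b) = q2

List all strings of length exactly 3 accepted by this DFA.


All strings of length 3: 8 total
Accepted: 2

"abb", "bbb"


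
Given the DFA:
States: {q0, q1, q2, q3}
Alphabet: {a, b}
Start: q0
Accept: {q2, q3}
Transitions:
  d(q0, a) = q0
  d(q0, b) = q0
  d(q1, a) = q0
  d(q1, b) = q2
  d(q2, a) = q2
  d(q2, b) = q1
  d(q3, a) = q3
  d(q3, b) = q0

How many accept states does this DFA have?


Accept states listed: {q2, q3}
Counting: q2(1) q3(2)

2


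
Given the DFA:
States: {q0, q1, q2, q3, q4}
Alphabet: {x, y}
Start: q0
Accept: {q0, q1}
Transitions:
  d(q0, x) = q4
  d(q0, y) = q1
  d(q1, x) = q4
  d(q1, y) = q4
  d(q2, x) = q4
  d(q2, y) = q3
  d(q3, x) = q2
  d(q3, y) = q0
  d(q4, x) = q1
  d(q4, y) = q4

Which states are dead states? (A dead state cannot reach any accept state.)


Forward reachability from each state:
  q0 -> reaches accept state q0 (live)
  q1 -> reaches accept state q1 (live)
  q2 -> reaches accept state q0 (live)
  q3 -> reaches accept state q0 (live)
  q4 -> reaches accept state q1 (live)

None (all states can reach an accept state)


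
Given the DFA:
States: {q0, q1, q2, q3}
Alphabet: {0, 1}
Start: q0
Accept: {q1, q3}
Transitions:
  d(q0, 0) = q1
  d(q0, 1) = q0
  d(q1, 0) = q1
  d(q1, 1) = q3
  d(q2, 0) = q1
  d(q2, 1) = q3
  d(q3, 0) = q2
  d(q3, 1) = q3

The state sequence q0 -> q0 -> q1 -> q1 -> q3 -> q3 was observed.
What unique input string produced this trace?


Trace back each transition to find the symbol:
  q0 --[1]--> q0
  q0 --[0]--> q1
  q1 --[0]--> q1
  q1 --[1]--> q3
  q3 --[1]--> q3

"10011"


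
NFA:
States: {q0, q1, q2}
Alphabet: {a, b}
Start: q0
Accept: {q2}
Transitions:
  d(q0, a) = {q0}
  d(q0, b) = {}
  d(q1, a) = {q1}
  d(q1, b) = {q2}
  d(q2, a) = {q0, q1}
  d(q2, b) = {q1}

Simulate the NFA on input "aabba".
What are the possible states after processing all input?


Start: {q0}
  --a--> {q0}
  --a--> {q0}
  --b--> {}
  --b--> {}
  --a--> {}

{} (empty set, no valid transitions)


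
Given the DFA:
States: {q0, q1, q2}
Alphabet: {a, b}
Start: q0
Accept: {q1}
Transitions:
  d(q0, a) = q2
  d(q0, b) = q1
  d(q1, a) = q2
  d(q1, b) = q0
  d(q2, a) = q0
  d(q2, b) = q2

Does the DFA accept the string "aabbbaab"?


Trace: q0 -> q2 -> q0 -> q1 -> q0 -> q1 -> q2 -> q0 -> q1
Final state: q1
Accept states: {q1}

Yes, accepted (final state q1 is an accept state)


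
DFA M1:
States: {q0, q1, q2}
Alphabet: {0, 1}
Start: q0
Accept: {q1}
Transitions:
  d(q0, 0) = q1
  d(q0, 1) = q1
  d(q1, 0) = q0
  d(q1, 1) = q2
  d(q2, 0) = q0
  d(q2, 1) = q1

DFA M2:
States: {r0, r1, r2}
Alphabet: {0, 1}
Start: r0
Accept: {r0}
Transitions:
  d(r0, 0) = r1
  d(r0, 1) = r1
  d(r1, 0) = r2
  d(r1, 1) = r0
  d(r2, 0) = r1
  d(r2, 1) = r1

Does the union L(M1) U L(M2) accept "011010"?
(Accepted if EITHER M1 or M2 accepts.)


M1: final=q0 accepted=False
M2: final=r2 accepted=False

No, union rejects (neither accepts)


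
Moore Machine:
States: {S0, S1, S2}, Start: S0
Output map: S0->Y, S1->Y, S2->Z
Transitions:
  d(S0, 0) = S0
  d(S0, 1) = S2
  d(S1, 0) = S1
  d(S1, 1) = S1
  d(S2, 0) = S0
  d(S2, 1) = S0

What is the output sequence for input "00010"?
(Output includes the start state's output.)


Start: S0 (output Y)
  --0--> S0 (output Y)
  --0--> S0 (output Y)
  --0--> S0 (output Y)
  --1--> S2 (output Z)
  --0--> S0 (output Y)

"YYYYZY"


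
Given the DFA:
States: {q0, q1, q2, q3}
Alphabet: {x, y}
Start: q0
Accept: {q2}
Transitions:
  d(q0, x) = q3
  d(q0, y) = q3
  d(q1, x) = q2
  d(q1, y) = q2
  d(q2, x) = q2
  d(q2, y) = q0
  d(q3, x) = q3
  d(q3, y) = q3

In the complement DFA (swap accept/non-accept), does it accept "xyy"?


Trace: q0 -> q3 -> q3 -> q3
Final: q3
Original accept: {q2}
Complement: q3 is not in original accept

Yes, complement accepts (original rejects)


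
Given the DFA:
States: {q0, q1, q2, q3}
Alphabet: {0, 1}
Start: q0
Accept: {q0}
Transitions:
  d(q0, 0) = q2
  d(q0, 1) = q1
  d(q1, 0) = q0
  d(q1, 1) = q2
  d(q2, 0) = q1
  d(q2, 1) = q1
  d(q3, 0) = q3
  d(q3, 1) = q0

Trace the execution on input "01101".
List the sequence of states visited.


Input: 01101
d(q0, 0) = q2
d(q2, 1) = q1
d(q1, 1) = q2
d(q2, 0) = q1
d(q1, 1) = q2


q0 -> q2 -> q1 -> q2 -> q1 -> q2


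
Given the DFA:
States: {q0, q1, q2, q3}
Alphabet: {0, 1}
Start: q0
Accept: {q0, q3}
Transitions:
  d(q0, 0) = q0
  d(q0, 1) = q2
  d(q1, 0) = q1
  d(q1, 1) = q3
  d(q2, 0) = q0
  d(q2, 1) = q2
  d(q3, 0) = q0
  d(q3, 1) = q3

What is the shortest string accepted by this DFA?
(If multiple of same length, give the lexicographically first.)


BFS by string length (lex-first path to each state shown):
  len 0: q0<-""
Found accept state at length 0.

"" (empty string)


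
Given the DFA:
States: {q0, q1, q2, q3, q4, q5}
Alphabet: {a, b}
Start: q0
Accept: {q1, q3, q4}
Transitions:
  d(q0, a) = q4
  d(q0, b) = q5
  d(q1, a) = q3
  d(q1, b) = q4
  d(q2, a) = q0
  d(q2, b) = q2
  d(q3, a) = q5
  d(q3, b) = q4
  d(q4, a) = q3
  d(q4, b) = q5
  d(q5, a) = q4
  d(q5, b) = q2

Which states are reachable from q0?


BFS from q0:
  layer 0: {q0}
  layer 1: {q4, q5}
  layer 2: {q2, q3}

{q0, q2, q3, q4, q5}


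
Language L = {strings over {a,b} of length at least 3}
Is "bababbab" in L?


length = 8

Yes, "bababbab" is in L


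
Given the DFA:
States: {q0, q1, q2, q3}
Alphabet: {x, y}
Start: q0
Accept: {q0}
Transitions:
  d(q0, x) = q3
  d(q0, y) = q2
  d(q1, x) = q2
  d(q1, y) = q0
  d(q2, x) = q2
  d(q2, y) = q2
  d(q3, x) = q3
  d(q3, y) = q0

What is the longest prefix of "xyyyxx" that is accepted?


Run the DFA, marking each prefix where the state is accepting:
  "" -> q0 [accept]
  "x" -> q3 [reject]
  "xy" -> q0 [accept]
  "xyy" -> q2 [reject]
  "xyyy" -> q2 [reject]
  "xyyyx" -> q2 [reject]
  "xyyyxx" -> q2 [reject]

"xy"


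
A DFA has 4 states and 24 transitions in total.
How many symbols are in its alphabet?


Each state has exactly one transition per symbol.
|alphabet| = transitions / states = 24 / 4 = 6

6


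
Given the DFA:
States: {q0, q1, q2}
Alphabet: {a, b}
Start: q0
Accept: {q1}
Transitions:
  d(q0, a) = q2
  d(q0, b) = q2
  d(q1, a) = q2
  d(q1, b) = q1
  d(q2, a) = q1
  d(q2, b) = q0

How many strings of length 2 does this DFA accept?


Enumerating all length-2 strings:
  "aa" -> q1 [accept]
  "ab" -> q0 [reject]
  "ba" -> q1 [accept]
  "bb" -> q0 [reject]

2 out of 4


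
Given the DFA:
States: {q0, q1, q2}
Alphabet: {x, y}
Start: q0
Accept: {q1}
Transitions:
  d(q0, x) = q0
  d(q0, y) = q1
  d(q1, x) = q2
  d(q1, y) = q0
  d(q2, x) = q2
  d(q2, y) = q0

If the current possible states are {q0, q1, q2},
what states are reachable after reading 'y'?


Apply transition on 'y' from each current state:
  d(q0, y) = q1
  d(q1, y) = q0
  d(q2, y) = q0

{q0, q1}


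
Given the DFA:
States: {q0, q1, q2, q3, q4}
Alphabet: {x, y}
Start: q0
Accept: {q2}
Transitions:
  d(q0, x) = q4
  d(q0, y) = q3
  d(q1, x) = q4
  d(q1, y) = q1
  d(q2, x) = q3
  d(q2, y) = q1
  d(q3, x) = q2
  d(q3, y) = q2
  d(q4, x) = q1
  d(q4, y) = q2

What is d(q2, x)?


Looking up transition d(q2, x)

q3


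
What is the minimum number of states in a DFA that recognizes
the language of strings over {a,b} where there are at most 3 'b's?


States: count = 0, 1, ..., 3 (all accepting; 4 states), plus a dead state for count > 3.
Total: 4 + 1 = 5.

5


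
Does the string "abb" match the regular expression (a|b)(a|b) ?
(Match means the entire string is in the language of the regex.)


|string| = 3; first = 'a'; last = 'b'

No, "abb" does not match (a|b)(a|b)


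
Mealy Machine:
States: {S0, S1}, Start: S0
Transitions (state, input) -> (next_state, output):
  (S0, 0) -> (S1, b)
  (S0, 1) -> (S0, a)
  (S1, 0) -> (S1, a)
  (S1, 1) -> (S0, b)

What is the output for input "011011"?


Step-by-step:
  (S0, 0) -> (S1, b)
  (S1, 1) -> (S0, b)
  (S0, 1) -> (S0, a)
  (S0, 0) -> (S1, b)
  (S1, 1) -> (S0, b)
  (S0, 1) -> (S0, a)

"bbabba"


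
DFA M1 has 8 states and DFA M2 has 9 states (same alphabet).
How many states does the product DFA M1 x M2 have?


Product construction pairs every M1 state with every M2 state.
8 * 9 = 72

72


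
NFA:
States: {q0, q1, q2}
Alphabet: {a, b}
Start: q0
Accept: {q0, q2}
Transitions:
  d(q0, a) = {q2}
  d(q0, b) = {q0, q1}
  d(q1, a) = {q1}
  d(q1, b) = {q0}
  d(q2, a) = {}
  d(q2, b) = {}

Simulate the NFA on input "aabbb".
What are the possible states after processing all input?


Start: {q0}
  --a--> {q2}
  --a--> {}
  --b--> {}
  --b--> {}
  --b--> {}

{} (empty set, no valid transitions)


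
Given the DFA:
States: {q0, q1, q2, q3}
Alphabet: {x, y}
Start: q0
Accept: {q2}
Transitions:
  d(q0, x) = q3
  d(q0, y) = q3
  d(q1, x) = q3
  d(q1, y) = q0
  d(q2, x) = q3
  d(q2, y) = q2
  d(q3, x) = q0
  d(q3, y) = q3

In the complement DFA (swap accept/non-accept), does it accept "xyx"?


Trace: q0 -> q3 -> q3 -> q0
Final: q0
Original accept: {q2}
Complement: q0 is not in original accept

Yes, complement accepts (original rejects)


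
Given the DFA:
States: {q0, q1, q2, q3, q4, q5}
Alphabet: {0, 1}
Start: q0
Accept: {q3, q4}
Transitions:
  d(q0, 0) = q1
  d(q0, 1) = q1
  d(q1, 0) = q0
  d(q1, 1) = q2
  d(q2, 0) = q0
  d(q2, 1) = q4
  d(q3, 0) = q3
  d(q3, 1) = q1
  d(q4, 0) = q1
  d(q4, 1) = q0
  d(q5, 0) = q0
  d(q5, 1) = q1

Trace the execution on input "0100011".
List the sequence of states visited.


Input: 0100011
d(q0, 0) = q1
d(q1, 1) = q2
d(q2, 0) = q0
d(q0, 0) = q1
d(q1, 0) = q0
d(q0, 1) = q1
d(q1, 1) = q2


q0 -> q1 -> q2 -> q0 -> q1 -> q0 -> q1 -> q2


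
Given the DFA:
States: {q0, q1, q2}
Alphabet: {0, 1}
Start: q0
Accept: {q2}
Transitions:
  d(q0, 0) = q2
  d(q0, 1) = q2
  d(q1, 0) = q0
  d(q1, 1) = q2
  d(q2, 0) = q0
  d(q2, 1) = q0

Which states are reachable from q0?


BFS from q0:
  layer 0: {q0}
  layer 1: {q2}

{q0, q2}


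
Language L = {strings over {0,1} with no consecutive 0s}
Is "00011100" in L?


'00' occurs at index 0

No, "00011100" is not in L


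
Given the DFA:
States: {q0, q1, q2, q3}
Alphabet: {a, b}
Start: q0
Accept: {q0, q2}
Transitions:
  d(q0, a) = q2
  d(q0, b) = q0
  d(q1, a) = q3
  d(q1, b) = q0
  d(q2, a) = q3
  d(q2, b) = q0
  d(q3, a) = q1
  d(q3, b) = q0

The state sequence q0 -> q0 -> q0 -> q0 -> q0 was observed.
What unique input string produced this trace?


Trace back each transition to find the symbol:
  q0 --[b]--> q0
  q0 --[b]--> q0
  q0 --[b]--> q0
  q0 --[b]--> q0

"bbbb"


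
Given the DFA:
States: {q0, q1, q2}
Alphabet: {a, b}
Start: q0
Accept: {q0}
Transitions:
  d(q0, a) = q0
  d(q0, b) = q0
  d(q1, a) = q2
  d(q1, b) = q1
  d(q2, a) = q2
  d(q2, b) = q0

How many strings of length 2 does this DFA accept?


Enumerating all length-2 strings:
  "aa" -> q0 [accept]
  "ab" -> q0 [accept]
  "ba" -> q0 [accept]
  "bb" -> q0 [accept]

4 out of 4


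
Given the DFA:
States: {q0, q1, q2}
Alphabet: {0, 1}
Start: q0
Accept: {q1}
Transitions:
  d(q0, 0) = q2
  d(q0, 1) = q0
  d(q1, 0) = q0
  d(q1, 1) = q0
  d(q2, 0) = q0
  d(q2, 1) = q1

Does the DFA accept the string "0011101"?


Trace: q0 -> q2 -> q0 -> q0 -> q0 -> q0 -> q2 -> q1
Final state: q1
Accept states: {q1}

Yes, accepted (final state q1 is an accept state)


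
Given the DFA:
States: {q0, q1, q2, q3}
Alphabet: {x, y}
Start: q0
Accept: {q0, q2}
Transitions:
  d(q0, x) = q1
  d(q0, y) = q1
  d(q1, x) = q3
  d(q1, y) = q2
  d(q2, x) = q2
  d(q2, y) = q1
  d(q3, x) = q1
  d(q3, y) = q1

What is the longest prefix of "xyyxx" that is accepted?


Run the DFA, marking each prefix where the state is accepting:
  "" -> q0 [accept]
  "x" -> q1 [reject]
  "xy" -> q2 [accept]
  "xyy" -> q1 [reject]
  "xyyx" -> q3 [reject]
  "xyyxx" -> q1 [reject]

"xy"


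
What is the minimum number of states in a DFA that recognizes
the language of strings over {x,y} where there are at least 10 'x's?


States: count = 0, 1, ..., 9, and a final '>= 10' state.
Total: 10 + 1 = 11. Accept = '>= 10' state.

11


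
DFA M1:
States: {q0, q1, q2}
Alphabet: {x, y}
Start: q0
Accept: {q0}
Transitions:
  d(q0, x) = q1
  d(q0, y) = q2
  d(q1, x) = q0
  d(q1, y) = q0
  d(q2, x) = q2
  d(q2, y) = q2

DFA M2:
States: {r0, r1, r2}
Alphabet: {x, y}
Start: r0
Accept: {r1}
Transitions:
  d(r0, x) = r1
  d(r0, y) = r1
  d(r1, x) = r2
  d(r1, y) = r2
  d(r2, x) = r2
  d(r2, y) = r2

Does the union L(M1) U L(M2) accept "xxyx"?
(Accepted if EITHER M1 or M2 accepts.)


M1: final=q2 accepted=False
M2: final=r2 accepted=False

No, union rejects (neither accepts)


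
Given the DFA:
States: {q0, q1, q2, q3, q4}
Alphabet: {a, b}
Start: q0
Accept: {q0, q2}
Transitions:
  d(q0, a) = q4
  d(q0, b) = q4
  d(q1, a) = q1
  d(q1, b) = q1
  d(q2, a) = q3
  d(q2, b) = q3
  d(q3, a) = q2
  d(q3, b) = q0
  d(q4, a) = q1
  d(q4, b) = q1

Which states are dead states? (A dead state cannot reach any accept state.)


Forward reachability from each state:
  q0 -> reaches accept state q0 (live)
  q1 -> reaches {q1}, no accept state (dead)
  q2 -> reaches accept state q0 (live)
  q3 -> reaches accept state q0 (live)
  q4 -> reaches {q1, q4}, no accept state (dead)

{q1, q4}


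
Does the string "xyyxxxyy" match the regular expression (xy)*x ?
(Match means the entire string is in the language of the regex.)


|string| = 8; first = 'x'; last = 'y'

No, "xyyxxxyy" does not match (xy)*x


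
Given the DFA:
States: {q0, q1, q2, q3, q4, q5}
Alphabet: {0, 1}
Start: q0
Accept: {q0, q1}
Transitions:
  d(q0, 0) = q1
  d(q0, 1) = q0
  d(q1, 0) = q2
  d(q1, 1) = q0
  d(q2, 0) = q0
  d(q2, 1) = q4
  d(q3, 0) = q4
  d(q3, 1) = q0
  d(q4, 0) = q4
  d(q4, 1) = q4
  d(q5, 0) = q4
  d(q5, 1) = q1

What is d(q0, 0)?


Looking up transition d(q0, 0)

q1


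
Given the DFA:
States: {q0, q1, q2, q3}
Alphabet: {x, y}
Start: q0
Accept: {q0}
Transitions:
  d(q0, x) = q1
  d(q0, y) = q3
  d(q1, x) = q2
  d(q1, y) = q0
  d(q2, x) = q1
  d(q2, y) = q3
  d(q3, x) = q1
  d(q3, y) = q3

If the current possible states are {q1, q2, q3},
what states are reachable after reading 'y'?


Apply transition on 'y' from each current state:
  d(q1, y) = q0
  d(q2, y) = q3
  d(q3, y) = q3

{q0, q3}


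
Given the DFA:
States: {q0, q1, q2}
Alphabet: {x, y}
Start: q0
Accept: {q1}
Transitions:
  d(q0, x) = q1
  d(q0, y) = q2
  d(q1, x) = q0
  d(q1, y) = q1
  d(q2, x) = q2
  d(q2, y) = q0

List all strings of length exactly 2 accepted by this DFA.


All strings of length 2: 4 total
Accepted: 1

"xy"


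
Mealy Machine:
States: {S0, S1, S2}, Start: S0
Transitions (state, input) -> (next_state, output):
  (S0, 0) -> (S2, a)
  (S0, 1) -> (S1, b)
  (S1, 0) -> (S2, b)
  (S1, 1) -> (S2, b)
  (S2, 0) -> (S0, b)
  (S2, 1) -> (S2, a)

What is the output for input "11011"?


Step-by-step:
  (S0, 1) -> (S1, b)
  (S1, 1) -> (S2, b)
  (S2, 0) -> (S0, b)
  (S0, 1) -> (S1, b)
  (S1, 1) -> (S2, b)

"bbbbb"


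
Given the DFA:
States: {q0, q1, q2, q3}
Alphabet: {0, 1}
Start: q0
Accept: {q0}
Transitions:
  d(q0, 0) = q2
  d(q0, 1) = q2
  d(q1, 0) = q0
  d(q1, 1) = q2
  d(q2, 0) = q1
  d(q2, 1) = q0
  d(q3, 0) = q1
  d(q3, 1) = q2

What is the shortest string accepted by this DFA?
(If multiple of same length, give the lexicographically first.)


BFS by string length (lex-first path to each state shown):
  len 0: q0<-""
Found accept state at length 0.

"" (empty string)


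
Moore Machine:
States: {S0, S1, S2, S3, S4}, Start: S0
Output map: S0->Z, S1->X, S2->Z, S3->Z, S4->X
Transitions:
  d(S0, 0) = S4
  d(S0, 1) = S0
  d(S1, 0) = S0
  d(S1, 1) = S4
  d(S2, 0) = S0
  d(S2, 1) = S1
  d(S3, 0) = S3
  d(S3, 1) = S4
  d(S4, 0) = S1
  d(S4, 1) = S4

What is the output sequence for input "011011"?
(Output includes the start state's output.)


Start: S0 (output Z)
  --0--> S4 (output X)
  --1--> S4 (output X)
  --1--> S4 (output X)
  --0--> S1 (output X)
  --1--> S4 (output X)
  --1--> S4 (output X)

"ZXXXXXX"


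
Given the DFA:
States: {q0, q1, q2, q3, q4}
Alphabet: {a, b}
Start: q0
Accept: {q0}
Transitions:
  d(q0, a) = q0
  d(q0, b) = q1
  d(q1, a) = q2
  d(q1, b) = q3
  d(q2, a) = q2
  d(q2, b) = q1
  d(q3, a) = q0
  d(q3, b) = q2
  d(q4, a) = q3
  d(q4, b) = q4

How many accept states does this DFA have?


Accept states listed: {q0}
Counting: q0(1)

1


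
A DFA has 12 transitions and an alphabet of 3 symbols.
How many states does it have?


Each state has exactly one transition per symbol.
states = transitions / |alphabet| = 12 / 3 = 4

4


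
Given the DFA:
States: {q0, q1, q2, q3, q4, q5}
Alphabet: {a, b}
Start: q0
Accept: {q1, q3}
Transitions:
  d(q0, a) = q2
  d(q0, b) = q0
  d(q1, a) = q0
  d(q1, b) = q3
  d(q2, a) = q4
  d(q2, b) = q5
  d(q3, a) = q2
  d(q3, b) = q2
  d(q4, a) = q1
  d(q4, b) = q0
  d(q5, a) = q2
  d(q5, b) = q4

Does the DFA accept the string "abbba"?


Trace: q0 -> q2 -> q5 -> q4 -> q0 -> q2
Final state: q2
Accept states: {q1, q3}

No, rejected (final state q2 is not an accept state)


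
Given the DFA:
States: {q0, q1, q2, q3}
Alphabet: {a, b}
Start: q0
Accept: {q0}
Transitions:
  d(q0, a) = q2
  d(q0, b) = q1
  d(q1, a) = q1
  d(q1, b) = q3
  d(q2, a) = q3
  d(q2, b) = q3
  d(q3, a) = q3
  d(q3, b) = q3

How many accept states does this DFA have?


Accept states listed: {q0}
Counting: q0(1)

1


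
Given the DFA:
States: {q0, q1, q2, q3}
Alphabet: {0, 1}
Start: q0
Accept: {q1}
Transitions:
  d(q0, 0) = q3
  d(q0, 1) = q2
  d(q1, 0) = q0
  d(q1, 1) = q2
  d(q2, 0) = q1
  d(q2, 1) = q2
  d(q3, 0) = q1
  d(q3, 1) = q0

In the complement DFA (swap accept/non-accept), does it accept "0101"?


Trace: q0 -> q3 -> q0 -> q3 -> q0
Final: q0
Original accept: {q1}
Complement: q0 is not in original accept

Yes, complement accepts (original rejects)


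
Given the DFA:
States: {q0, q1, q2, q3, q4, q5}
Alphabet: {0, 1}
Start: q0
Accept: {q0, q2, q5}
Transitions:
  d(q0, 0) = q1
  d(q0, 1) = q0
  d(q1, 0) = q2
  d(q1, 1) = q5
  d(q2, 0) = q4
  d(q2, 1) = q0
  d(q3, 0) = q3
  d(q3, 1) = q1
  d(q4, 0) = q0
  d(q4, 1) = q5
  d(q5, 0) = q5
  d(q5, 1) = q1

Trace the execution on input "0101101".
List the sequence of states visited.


Input: 0101101
d(q0, 0) = q1
d(q1, 1) = q5
d(q5, 0) = q5
d(q5, 1) = q1
d(q1, 1) = q5
d(q5, 0) = q5
d(q5, 1) = q1


q0 -> q1 -> q5 -> q5 -> q1 -> q5 -> q5 -> q1


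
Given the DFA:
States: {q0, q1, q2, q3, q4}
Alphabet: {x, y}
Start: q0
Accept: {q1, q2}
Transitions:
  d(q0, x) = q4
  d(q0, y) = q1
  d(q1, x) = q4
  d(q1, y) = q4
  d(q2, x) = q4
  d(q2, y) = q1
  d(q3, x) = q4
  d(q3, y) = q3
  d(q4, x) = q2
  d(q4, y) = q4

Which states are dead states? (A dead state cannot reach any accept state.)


Forward reachability from each state:
  q0 -> reaches accept state q1 (live)
  q1 -> reaches accept state q1 (live)
  q2 -> reaches accept state q1 (live)
  q3 -> reaches accept state q1 (live)
  q4 -> reaches accept state q1 (live)

None (all states can reach an accept state)


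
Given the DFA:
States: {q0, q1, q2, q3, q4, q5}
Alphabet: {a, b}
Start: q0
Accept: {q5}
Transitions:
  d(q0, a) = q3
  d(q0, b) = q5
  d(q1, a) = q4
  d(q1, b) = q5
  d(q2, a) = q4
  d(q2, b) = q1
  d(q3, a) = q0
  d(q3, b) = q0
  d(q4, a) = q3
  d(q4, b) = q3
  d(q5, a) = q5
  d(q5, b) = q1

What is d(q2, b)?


Looking up transition d(q2, b)

q1


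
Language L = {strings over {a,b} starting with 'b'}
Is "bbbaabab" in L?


first symbol = 'b'

Yes, "bbbaabab" is in L


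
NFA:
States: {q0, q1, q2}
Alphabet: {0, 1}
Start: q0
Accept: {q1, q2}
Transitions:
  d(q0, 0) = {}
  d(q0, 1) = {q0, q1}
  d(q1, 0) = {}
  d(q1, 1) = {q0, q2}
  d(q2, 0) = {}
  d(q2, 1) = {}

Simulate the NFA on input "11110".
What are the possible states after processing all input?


Start: {q0}
  --1--> {q0, q1}
  --1--> {q0, q1, q2}
  --1--> {q0, q1, q2}
  --1--> {q0, q1, q2}
  --0--> {}

{} (empty set, no valid transitions)


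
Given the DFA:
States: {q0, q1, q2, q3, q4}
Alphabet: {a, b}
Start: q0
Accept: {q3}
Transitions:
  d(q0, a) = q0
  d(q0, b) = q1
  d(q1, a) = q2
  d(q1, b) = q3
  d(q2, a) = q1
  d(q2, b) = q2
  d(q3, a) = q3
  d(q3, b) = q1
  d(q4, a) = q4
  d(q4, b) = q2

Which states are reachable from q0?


BFS from q0:
  layer 0: {q0}
  layer 1: {q1}
  layer 2: {q2, q3}

{q0, q1, q2, q3}


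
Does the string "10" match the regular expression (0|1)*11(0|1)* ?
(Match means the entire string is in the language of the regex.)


|string| = 2; first = '1'; last = '0'

No, "10" does not match (0|1)*11(0|1)*


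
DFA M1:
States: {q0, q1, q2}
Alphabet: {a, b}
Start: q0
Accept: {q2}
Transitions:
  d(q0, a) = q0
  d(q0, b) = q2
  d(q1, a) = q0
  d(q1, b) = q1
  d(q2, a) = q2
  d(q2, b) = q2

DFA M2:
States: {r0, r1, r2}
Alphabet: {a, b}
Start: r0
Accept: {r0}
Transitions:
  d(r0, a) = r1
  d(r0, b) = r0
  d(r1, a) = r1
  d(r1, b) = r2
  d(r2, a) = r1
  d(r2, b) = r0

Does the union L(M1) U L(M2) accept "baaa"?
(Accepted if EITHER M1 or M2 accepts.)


M1: final=q2 accepted=True
M2: final=r1 accepted=False

Yes, union accepts


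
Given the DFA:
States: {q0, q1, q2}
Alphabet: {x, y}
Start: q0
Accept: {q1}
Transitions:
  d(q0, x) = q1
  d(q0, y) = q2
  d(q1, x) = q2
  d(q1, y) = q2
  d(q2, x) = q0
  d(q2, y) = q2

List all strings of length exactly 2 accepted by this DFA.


All strings of length 2: 4 total
Accepted: 0

None


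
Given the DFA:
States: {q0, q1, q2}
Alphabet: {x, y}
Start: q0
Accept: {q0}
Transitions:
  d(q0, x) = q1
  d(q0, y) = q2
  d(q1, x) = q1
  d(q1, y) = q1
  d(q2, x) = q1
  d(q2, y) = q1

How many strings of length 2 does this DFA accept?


Enumerating all length-2 strings:
  "xx" -> q1 [reject]
  "xy" -> q1 [reject]
  "yx" -> q1 [reject]
  "yy" -> q1 [reject]

0 out of 4


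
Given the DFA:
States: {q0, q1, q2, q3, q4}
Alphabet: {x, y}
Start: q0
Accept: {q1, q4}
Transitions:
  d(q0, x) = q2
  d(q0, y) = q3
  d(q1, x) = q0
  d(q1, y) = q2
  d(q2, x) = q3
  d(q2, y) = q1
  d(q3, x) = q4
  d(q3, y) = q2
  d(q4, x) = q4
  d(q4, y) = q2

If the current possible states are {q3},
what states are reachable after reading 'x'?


Apply transition on 'x' from each current state:
  d(q3, x) = q4

{q4}


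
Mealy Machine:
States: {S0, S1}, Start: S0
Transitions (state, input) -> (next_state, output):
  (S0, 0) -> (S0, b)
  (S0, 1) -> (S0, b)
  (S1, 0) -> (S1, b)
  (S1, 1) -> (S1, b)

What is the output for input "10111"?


Step-by-step:
  (S0, 1) -> (S0, b)
  (S0, 0) -> (S0, b)
  (S0, 1) -> (S0, b)
  (S0, 1) -> (S0, b)
  (S0, 1) -> (S0, b)

"bbbbb"


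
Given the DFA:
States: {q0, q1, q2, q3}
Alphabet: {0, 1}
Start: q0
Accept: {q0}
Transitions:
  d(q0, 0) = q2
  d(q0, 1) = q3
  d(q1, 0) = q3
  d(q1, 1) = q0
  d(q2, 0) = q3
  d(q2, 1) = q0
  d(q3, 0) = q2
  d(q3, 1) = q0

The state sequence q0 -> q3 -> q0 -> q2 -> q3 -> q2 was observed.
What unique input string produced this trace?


Trace back each transition to find the symbol:
  q0 --[1]--> q3
  q3 --[1]--> q0
  q0 --[0]--> q2
  q2 --[0]--> q3
  q3 --[0]--> q2

"11000"


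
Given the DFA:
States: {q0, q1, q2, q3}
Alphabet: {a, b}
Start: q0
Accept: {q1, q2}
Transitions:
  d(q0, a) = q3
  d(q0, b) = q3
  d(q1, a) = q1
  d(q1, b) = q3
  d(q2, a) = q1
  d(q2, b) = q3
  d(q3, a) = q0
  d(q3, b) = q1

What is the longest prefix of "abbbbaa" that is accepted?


Run the DFA, marking each prefix where the state is accepting:
  "" -> q0 [reject]
  "a" -> q3 [reject]
  "ab" -> q1 [accept]
  "abb" -> q3 [reject]
  "abbb" -> q1 [accept]
  "abbbb" -> q3 [reject]
  "abbbba" -> q0 [reject]
  "abbbbaa" -> q3 [reject]

"abbb"


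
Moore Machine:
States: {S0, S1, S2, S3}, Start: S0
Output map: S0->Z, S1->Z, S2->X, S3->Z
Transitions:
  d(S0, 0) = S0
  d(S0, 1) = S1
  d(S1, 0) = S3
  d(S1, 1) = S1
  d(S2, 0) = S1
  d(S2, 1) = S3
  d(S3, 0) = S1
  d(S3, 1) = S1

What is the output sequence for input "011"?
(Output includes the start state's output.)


Start: S0 (output Z)
  --0--> S0 (output Z)
  --1--> S1 (output Z)
  --1--> S1 (output Z)

"ZZZZ"


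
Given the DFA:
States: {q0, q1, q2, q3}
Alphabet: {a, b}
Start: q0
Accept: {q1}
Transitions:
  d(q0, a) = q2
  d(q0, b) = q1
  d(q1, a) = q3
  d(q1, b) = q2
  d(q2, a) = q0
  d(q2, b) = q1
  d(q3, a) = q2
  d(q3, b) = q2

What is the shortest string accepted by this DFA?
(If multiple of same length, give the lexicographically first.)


BFS by string length (lex-first path to each state shown):
  len 0: q0<-""
  len 1: q1<-"b", q2<-"a"
Found accept state at length 1.

"b"


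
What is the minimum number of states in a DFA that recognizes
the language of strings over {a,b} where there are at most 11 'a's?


States: count = 0, 1, ..., 11 (all accepting; 12 states), plus a dead state for count > 11.
Total: 12 + 1 = 13.

13


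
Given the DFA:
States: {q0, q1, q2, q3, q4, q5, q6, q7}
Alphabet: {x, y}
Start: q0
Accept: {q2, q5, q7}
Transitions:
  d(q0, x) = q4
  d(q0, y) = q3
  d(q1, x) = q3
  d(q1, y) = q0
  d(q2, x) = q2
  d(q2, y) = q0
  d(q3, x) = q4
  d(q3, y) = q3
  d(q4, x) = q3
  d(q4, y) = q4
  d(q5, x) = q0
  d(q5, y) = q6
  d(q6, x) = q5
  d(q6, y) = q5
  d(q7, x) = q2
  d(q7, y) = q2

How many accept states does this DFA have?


Accept states listed: {q2, q5, q7}
Counting: q2(1) q5(2) q7(3)

3


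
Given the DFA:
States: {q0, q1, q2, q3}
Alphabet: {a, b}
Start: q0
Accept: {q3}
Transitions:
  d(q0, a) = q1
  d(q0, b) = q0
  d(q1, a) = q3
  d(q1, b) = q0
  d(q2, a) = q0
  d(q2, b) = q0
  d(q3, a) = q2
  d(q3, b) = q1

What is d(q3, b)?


Looking up transition d(q3, b)

q1


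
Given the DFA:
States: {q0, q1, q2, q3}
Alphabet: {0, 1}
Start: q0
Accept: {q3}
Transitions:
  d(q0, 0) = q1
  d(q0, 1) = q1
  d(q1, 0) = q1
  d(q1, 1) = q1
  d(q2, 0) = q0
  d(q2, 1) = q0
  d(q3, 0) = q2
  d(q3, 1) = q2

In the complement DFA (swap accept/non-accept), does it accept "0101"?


Trace: q0 -> q1 -> q1 -> q1 -> q1
Final: q1
Original accept: {q3}
Complement: q1 is not in original accept

Yes, complement accepts (original rejects)


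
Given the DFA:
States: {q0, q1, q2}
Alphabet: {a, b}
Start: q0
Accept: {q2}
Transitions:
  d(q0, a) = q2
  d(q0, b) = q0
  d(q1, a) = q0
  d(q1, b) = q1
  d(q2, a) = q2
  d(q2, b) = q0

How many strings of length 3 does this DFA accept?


Enumerating all length-3 strings:
  "aaa" -> q2 [accept]
  "aab" -> q0 [reject]
  "aba" -> q2 [accept]
  "abb" -> q0 [reject]
  "baa" -> q2 [accept]
  "bab" -> q0 [reject]
  "bba" -> q2 [accept]
  "bbb" -> q0 [reject]

4 out of 8


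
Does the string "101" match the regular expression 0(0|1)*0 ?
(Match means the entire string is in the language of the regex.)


|string| = 3; first = '1'; last = '1'

No, "101" does not match 0(0|1)*0


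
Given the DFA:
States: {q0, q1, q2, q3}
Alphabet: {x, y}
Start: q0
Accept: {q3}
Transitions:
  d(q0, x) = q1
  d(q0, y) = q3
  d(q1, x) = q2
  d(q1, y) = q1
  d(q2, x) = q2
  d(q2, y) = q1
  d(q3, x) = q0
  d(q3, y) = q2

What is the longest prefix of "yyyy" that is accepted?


Run the DFA, marking each prefix where the state is accepting:
  "" -> q0 [reject]
  "y" -> q3 [accept]
  "yy" -> q2 [reject]
  "yyy" -> q1 [reject]
  "yyyy" -> q1 [reject]

"y"


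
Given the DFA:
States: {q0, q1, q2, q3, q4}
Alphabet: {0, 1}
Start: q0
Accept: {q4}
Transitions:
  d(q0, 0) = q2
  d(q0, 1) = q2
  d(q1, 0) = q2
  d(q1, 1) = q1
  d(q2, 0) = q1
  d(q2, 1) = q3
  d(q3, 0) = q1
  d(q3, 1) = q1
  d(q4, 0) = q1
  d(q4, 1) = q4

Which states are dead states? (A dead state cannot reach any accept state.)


Forward reachability from each state:
  q0 -> reaches {q0, q1, q2, q3}, no accept state (dead)
  q1 -> reaches {q1, q2, q3}, no accept state (dead)
  q2 -> reaches {q1, q2, q3}, no accept state (dead)
  q3 -> reaches {q1, q2, q3}, no accept state (dead)
  q4 -> reaches accept state q4 (live)

{q0, q1, q2, q3}


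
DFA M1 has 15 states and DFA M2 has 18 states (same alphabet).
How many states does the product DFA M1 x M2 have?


Product construction pairs every M1 state with every M2 state.
15 * 18 = 270

270


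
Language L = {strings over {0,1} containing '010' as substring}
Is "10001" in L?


'010' does not occur

No, "10001" is not in L


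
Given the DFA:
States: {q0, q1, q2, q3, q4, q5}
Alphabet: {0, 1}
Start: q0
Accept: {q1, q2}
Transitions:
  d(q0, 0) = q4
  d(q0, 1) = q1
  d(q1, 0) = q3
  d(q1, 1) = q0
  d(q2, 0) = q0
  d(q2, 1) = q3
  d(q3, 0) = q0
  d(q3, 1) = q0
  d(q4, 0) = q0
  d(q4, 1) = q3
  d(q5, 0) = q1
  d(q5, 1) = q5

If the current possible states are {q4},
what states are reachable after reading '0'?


Apply transition on '0' from each current state:
  d(q4, 0) = q0

{q0}


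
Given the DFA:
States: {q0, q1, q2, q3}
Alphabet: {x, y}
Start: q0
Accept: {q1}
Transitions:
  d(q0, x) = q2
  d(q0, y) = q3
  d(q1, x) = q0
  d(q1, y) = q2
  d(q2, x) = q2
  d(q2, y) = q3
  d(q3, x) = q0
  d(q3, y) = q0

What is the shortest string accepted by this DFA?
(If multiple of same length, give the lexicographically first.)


BFS by string length (lex-first path to each state shown):
  len 0: q0<-""
  len 1: q2<-"x", q3<-"y"
  len 2: q0<-"yx", q2<-"xx", q3<-"xy"
  len 3: q0<-"xyx", q2<-"xxx", q3<-"xxy"
  len 4: q0<-"xxyx", q2<-"xxxx", q3<-"xxxy"
  len 5: q0<-"xxxyx", q2<-"xxxxx", q3<-"xxxxy"
  len 6: q0<-"xxxxyx", q2<-"xxxxxx", q3<-"xxxxxy"
  len 7: q0<-"xxxxxyx", q2<-"xxxxxxx", q3<-"xxxxxxy"
  len 8: q0<-"xxxxxxyx", q2<-"xxxxxxxx", q3<-"xxxxxxxy"

No string accepted (empty language)
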